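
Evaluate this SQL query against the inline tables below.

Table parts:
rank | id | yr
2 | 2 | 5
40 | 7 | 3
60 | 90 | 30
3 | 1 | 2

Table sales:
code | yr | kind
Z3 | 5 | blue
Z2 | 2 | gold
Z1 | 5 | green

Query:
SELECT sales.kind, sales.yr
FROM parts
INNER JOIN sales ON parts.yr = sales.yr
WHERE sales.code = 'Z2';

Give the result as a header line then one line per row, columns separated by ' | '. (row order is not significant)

== RESULT ==
sales.kind | sales.yr
gold | 2

Derivation:
After JOIN sales (3 rows):
parts.rank | parts.id | parts.yr | sales.code | sales.yr | sales.kind
2 | 2 | 5 | Z3 | 5 | blue
2 | 2 | 5 | Z1 | 5 | green
3 | 1 | 2 | Z2 | 2 | gold
After WHERE (1 rows):
parts.rank | parts.id | parts.yr | sales.code | sales.yr | sales.kind
3 | 1 | 2 | Z2 | 2 | gold
After SELECT (1 rows):
sales.kind | sales.yr
gold | 2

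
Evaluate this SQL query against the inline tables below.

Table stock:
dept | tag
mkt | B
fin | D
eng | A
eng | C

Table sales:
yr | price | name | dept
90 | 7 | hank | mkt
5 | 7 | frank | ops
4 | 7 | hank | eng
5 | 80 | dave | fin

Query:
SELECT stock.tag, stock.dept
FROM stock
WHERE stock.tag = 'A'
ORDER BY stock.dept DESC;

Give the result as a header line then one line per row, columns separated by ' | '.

After WHERE (1 rows):
stock.dept | stock.tag
eng | A
After SELECT (1 rows):
stock.tag | stock.dept
A | eng
After ORDER BY (1 rows):
stock.tag | stock.dept
A | eng

== RESULT ==
stock.tag | stock.dept
A | eng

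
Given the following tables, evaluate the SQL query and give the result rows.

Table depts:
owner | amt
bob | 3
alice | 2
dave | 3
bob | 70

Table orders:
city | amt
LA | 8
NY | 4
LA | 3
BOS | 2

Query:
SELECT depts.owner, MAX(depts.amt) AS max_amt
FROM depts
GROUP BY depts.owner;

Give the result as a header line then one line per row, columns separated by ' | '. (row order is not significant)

== RESULT ==
depts.owner | max_amt
bob | 70
alice | 2
dave | 3

Derivation:
After GROUP BY (3 rows):
depts.owner | max_amt
bob | 70
alice | 2
dave | 3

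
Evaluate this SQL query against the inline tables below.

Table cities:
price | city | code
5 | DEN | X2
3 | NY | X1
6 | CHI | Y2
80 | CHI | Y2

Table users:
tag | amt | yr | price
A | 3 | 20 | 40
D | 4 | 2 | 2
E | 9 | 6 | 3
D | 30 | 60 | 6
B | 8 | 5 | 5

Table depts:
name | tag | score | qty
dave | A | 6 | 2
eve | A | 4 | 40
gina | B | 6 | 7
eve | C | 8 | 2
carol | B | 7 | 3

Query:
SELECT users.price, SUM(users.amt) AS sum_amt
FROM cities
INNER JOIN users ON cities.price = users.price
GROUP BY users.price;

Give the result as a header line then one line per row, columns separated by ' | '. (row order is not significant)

After JOIN users (3 rows):
cities.price | cities.city | cities.code | users.tag | users.amt | users.yr | users.price
5 | DEN | X2 | B | 8 | 5 | 5
3 | NY | X1 | E | 9 | 6 | 3
6 | CHI | Y2 | D | 30 | 60 | 6
After GROUP BY (3 rows):
users.price | sum_amt
5 | 8
3 | 9
6 | 30

== RESULT ==
users.price | sum_amt
5 | 8
3 | 9
6 | 30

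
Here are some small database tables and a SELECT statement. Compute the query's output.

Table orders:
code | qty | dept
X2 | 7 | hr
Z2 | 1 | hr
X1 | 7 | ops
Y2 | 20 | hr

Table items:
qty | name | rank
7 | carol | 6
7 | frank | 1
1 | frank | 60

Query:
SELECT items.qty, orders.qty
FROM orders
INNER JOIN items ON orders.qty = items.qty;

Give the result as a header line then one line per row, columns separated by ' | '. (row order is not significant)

After JOIN items (5 rows):
orders.code | orders.qty | orders.dept | items.qty | items.name | items.rank
X2 | 7 | hr | 7 | carol | 6
X2 | 7 | hr | 7 | frank | 1
Z2 | 1 | hr | 1 | frank | 60
X1 | 7 | ops | 7 | carol | 6
X1 | 7 | ops | 7 | frank | 1
After SELECT (5 rows):
items.qty | orders.qty
7 | 7
7 | 7
1 | 1
7 | 7
7 | 7

== RESULT ==
items.qty | orders.qty
7 | 7
7 | 7
1 | 1
7 | 7
7 | 7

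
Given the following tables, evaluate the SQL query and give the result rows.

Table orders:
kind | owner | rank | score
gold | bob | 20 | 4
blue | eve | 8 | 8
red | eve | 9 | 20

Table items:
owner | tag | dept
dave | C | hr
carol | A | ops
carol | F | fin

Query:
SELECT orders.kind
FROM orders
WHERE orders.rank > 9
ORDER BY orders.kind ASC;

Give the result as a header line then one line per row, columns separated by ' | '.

After WHERE (1 rows):
orders.kind | orders.owner | orders.rank | orders.score
gold | bob | 20 | 4
After SELECT (1 rows):
orders.kind
gold
After ORDER BY (1 rows):
orders.kind
gold

== RESULT ==
orders.kind
gold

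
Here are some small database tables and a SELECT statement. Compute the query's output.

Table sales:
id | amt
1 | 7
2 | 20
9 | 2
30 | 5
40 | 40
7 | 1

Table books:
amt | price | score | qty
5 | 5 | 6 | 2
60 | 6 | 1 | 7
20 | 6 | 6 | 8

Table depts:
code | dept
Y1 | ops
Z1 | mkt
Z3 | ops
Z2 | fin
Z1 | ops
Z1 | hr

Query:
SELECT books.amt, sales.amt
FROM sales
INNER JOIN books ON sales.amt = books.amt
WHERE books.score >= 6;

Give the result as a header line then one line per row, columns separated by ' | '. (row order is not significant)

== RESULT ==
books.amt | sales.amt
20 | 20
5 | 5

Derivation:
After JOIN books (2 rows):
sales.id | sales.amt | books.amt | books.price | books.score | books.qty
2 | 20 | 20 | 6 | 6 | 8
30 | 5 | 5 | 5 | 6 | 2
After WHERE (2 rows):
sales.id | sales.amt | books.amt | books.price | books.score | books.qty
2 | 20 | 20 | 6 | 6 | 8
30 | 5 | 5 | 5 | 6 | 2
After SELECT (2 rows):
books.amt | sales.amt
20 | 20
5 | 5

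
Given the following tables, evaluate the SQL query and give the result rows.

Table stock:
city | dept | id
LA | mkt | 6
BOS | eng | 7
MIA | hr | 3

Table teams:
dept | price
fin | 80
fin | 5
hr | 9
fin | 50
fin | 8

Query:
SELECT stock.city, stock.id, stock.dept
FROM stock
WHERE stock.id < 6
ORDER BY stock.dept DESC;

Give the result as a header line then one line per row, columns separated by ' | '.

== RESULT ==
stock.city | stock.id | stock.dept
MIA | 3 | hr

Derivation:
After WHERE (1 rows):
stock.city | stock.dept | stock.id
MIA | hr | 3
After SELECT (1 rows):
stock.city | stock.id | stock.dept
MIA | 3 | hr
After ORDER BY (1 rows):
stock.city | stock.id | stock.dept
MIA | 3 | hr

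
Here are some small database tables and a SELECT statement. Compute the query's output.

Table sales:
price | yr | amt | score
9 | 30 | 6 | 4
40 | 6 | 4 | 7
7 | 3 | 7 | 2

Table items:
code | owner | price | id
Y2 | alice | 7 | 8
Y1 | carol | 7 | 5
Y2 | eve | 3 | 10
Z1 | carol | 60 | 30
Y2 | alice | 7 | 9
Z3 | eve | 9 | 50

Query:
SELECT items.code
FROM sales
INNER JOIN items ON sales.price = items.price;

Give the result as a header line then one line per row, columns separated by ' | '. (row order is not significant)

== RESULT ==
items.code
Z3
Y2
Y1
Y2

Derivation:
After JOIN items (4 rows):
sales.price | sales.yr | sales.amt | sales.score | items.code | items.owner | items.price | items.id
9 | 30 | 6 | 4 | Z3 | eve | 9 | 50
7 | 3 | 7 | 2 | Y2 | alice | 7 | 8
7 | 3 | 7 | 2 | Y1 | carol | 7 | 5
7 | 3 | 7 | 2 | Y2 | alice | 7 | 9
After SELECT (4 rows):
items.code
Z3
Y2
Y1
Y2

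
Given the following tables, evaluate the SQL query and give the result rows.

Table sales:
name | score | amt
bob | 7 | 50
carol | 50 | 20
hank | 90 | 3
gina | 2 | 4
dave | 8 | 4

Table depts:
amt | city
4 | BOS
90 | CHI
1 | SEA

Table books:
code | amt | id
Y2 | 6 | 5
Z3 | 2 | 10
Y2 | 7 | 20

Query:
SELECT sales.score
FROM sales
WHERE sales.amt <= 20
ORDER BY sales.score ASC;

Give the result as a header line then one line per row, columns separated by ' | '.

== RESULT ==
sales.score
2
8
50
90

Derivation:
After WHERE (4 rows):
sales.name | sales.score | sales.amt
carol | 50 | 20
hank | 90 | 3
gina | 2 | 4
dave | 8 | 4
After SELECT (4 rows):
sales.score
50
90
2
8
After ORDER BY (4 rows):
sales.score
2
8
50
90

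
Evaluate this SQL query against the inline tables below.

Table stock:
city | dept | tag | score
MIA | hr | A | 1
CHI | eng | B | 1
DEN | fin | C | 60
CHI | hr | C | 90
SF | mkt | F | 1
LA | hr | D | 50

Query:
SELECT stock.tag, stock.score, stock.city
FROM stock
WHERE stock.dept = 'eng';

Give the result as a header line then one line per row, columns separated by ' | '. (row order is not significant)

== RESULT ==
stock.tag | stock.score | stock.city
B | 1 | CHI

Derivation:
After WHERE (1 rows):
stock.city | stock.dept | stock.tag | stock.score
CHI | eng | B | 1
After SELECT (1 rows):
stock.tag | stock.score | stock.city
B | 1 | CHI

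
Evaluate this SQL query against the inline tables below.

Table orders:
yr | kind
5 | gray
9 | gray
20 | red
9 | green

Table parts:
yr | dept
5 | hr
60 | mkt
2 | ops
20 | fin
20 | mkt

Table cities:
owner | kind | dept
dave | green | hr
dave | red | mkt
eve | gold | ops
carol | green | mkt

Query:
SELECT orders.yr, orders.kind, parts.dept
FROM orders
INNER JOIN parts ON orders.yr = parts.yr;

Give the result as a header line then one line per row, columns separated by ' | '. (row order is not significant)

After JOIN parts (3 rows):
orders.yr | orders.kind | parts.yr | parts.dept
5 | gray | 5 | hr
20 | red | 20 | fin
20 | red | 20 | mkt
After SELECT (3 rows):
orders.yr | orders.kind | parts.dept
5 | gray | hr
20 | red | fin
20 | red | mkt

== RESULT ==
orders.yr | orders.kind | parts.dept
5 | gray | hr
20 | red | fin
20 | red | mkt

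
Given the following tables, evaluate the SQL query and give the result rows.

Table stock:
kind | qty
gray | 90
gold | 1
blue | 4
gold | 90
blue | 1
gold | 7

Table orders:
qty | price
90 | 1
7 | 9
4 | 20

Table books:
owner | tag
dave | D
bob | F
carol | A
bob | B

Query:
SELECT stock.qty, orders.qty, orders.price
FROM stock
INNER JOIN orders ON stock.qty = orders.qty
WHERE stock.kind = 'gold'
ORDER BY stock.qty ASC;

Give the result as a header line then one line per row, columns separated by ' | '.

After JOIN orders (4 rows):
stock.kind | stock.qty | orders.qty | orders.price
gray | 90 | 90 | 1
blue | 4 | 4 | 20
gold | 90 | 90 | 1
gold | 7 | 7 | 9
After WHERE (2 rows):
stock.kind | stock.qty | orders.qty | orders.price
gold | 90 | 90 | 1
gold | 7 | 7 | 9
After SELECT (2 rows):
stock.qty | orders.qty | orders.price
90 | 90 | 1
7 | 7 | 9
After ORDER BY (2 rows):
stock.qty | orders.qty | orders.price
7 | 7 | 9
90 | 90 | 1

== RESULT ==
stock.qty | orders.qty | orders.price
7 | 7 | 9
90 | 90 | 1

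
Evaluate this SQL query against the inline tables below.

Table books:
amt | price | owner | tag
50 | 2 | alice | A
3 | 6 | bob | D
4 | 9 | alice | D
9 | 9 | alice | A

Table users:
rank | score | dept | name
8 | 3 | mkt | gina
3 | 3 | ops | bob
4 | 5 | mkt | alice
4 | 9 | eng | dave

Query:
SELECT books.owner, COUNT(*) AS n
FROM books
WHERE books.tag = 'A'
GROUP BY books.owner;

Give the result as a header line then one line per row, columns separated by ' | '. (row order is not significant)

== RESULT ==
books.owner | n
alice | 2

Derivation:
After WHERE (2 rows):
books.amt | books.price | books.owner | books.tag
50 | 2 | alice | A
9 | 9 | alice | A
After GROUP BY (1 rows):
books.owner | n
alice | 2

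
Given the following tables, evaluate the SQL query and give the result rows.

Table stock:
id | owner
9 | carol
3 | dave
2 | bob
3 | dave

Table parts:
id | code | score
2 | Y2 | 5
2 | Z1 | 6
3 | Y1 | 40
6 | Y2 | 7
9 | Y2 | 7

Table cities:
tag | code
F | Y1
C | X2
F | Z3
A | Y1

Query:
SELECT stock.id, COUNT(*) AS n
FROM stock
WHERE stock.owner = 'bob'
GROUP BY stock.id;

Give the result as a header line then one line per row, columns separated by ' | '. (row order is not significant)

After WHERE (1 rows):
stock.id | stock.owner
2 | bob
After GROUP BY (1 rows):
stock.id | n
2 | 1

== RESULT ==
stock.id | n
2 | 1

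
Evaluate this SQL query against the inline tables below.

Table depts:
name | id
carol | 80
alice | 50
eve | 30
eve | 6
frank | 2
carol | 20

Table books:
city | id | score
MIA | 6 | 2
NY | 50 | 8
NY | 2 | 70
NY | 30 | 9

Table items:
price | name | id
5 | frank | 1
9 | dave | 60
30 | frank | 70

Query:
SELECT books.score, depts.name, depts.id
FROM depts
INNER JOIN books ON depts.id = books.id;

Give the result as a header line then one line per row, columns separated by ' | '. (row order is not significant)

After JOIN books (4 rows):
depts.name | depts.id | books.city | books.id | books.score
alice | 50 | NY | 50 | 8
eve | 30 | NY | 30 | 9
eve | 6 | MIA | 6 | 2
frank | 2 | NY | 2 | 70
After SELECT (4 rows):
books.score | depts.name | depts.id
8 | alice | 50
9 | eve | 30
2 | eve | 6
70 | frank | 2

== RESULT ==
books.score | depts.name | depts.id
8 | alice | 50
9 | eve | 30
2 | eve | 6
70 | frank | 2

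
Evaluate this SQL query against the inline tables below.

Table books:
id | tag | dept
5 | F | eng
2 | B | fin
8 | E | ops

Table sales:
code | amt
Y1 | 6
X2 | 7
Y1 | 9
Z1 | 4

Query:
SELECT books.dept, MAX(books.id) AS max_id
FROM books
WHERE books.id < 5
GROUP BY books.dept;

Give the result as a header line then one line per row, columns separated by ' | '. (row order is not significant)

== RESULT ==
books.dept | max_id
fin | 2

Derivation:
After WHERE (1 rows):
books.id | books.tag | books.dept
2 | B | fin
After GROUP BY (1 rows):
books.dept | max_id
fin | 2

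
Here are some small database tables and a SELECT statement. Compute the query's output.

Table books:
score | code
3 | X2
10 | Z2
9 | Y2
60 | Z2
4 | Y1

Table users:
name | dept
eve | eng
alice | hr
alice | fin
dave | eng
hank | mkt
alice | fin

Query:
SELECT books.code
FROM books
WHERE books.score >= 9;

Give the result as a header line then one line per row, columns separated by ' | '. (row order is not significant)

After WHERE (3 rows):
books.score | books.code
10 | Z2
9 | Y2
60 | Z2
After SELECT (3 rows):
books.code
Z2
Y2
Z2

== RESULT ==
books.code
Z2
Y2
Z2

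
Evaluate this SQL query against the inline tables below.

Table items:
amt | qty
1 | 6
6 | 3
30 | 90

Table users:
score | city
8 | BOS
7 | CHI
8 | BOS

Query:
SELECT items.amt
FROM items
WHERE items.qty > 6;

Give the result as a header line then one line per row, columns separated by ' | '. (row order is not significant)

After WHERE (1 rows):
items.amt | items.qty
30 | 90
After SELECT (1 rows):
items.amt
30

== RESULT ==
items.amt
30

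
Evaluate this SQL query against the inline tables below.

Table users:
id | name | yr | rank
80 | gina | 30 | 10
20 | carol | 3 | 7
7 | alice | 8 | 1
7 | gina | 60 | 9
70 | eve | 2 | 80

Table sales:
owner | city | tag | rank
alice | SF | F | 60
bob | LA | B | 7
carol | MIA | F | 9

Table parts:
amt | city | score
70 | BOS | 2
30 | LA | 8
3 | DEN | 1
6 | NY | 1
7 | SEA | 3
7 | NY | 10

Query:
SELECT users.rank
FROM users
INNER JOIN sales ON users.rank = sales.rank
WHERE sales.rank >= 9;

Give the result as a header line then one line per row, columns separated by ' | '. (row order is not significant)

After JOIN sales (2 rows):
users.id | users.name | users.yr | users.rank | sales.owner | sales.city | sales.tag | sales.rank
20 | carol | 3 | 7 | bob | LA | B | 7
7 | gina | 60 | 9 | carol | MIA | F | 9
After WHERE (1 rows):
users.id | users.name | users.yr | users.rank | sales.owner | sales.city | sales.tag | sales.rank
7 | gina | 60 | 9 | carol | MIA | F | 9
After SELECT (1 rows):
users.rank
9

== RESULT ==
users.rank
9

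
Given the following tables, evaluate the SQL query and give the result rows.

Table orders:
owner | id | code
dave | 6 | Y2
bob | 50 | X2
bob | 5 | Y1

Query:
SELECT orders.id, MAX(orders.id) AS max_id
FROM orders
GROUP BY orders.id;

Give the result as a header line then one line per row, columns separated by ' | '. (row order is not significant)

After GROUP BY (3 rows):
orders.id | max_id
6 | 6
50 | 50
5 | 5

== RESULT ==
orders.id | max_id
6 | 6
50 | 50
5 | 5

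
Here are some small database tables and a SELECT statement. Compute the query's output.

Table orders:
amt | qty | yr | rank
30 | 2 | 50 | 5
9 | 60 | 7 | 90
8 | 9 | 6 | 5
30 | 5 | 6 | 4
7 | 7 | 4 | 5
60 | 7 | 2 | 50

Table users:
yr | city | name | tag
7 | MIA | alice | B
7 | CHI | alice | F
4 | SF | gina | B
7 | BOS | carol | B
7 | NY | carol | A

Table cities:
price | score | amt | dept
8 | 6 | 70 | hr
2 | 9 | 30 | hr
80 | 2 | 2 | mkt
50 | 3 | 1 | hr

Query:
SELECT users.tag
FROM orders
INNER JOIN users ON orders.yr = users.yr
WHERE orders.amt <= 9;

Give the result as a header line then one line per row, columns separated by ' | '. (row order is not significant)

== RESULT ==
users.tag
B
F
B
A
B

Derivation:
After JOIN users (5 rows):
orders.amt | orders.qty | orders.yr | orders.rank | users.yr | users.city | users.name | users.tag
9 | 60 | 7 | 90 | 7 | MIA | alice | B
9 | 60 | 7 | 90 | 7 | CHI | alice | F
9 | 60 | 7 | 90 | 7 | BOS | carol | B
9 | 60 | 7 | 90 | 7 | NY | carol | A
7 | 7 | 4 | 5 | 4 | SF | gina | B
After WHERE (5 rows):
orders.amt | orders.qty | orders.yr | orders.rank | users.yr | users.city | users.name | users.tag
9 | 60 | 7 | 90 | 7 | MIA | alice | B
9 | 60 | 7 | 90 | 7 | CHI | alice | F
9 | 60 | 7 | 90 | 7 | BOS | carol | B
9 | 60 | 7 | 90 | 7 | NY | carol | A
7 | 7 | 4 | 5 | 4 | SF | gina | B
After SELECT (5 rows):
users.tag
B
F
B
A
B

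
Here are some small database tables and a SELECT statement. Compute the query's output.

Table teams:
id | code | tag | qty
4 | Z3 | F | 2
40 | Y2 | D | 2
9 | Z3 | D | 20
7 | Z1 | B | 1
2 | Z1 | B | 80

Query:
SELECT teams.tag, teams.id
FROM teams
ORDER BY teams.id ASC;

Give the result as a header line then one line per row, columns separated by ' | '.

== RESULT ==
teams.tag | teams.id
B | 2
F | 4
B | 7
D | 9
D | 40

Derivation:
After SELECT (5 rows):
teams.tag | teams.id
F | 4
D | 40
D | 9
B | 7
B | 2
After ORDER BY (5 rows):
teams.tag | teams.id
B | 2
F | 4
B | 7
D | 9
D | 40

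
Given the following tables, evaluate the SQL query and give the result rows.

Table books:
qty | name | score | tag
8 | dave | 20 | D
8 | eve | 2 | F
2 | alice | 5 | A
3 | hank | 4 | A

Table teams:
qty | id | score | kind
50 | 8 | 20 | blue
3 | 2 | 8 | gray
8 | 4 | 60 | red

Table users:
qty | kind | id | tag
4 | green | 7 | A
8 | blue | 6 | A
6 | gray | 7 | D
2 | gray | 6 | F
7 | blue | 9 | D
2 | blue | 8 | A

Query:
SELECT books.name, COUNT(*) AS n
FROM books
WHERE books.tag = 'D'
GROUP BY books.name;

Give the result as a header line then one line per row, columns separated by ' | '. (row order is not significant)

After WHERE (1 rows):
books.qty | books.name | books.score | books.tag
8 | dave | 20 | D
After GROUP BY (1 rows):
books.name | n
dave | 1

== RESULT ==
books.name | n
dave | 1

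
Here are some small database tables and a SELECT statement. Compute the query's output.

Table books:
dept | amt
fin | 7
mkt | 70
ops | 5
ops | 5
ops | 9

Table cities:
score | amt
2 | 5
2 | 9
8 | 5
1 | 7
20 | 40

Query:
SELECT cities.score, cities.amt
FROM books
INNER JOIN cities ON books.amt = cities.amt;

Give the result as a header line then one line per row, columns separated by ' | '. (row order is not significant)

After JOIN cities (6 rows):
books.dept | books.amt | cities.score | cities.amt
fin | 7 | 1 | 7
ops | 5 | 2 | 5
ops | 5 | 8 | 5
ops | 5 | 2 | 5
ops | 5 | 8 | 5
ops | 9 | 2 | 9
After SELECT (6 rows):
cities.score | cities.amt
1 | 7
2 | 5
8 | 5
2 | 5
8 | 5
2 | 9

== RESULT ==
cities.score | cities.amt
1 | 7
2 | 5
8 | 5
2 | 5
8 | 5
2 | 9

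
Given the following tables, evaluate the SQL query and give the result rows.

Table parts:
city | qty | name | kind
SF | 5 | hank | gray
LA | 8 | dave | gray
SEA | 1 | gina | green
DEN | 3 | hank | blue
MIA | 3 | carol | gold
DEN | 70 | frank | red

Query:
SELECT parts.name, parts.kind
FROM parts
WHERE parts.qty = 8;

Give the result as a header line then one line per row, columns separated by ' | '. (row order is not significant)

== RESULT ==
parts.name | parts.kind
dave | gray

Derivation:
After WHERE (1 rows):
parts.city | parts.qty | parts.name | parts.kind
LA | 8 | dave | gray
After SELECT (1 rows):
parts.name | parts.kind
dave | gray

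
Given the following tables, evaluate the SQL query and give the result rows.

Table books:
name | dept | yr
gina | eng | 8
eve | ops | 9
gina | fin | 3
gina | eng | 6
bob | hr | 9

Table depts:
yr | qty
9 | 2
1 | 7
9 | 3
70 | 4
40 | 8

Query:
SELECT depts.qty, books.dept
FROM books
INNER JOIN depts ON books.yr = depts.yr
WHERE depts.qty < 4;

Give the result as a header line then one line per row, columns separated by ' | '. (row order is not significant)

After JOIN depts (4 rows):
books.name | books.dept | books.yr | depts.yr | depts.qty
eve | ops | 9 | 9 | 2
eve | ops | 9 | 9 | 3
bob | hr | 9 | 9 | 2
bob | hr | 9 | 9 | 3
After WHERE (4 rows):
books.name | books.dept | books.yr | depts.yr | depts.qty
eve | ops | 9 | 9 | 2
eve | ops | 9 | 9 | 3
bob | hr | 9 | 9 | 2
bob | hr | 9 | 9 | 3
After SELECT (4 rows):
depts.qty | books.dept
2 | ops
3 | ops
2 | hr
3 | hr

== RESULT ==
depts.qty | books.dept
2 | ops
3 | ops
2 | hr
3 | hr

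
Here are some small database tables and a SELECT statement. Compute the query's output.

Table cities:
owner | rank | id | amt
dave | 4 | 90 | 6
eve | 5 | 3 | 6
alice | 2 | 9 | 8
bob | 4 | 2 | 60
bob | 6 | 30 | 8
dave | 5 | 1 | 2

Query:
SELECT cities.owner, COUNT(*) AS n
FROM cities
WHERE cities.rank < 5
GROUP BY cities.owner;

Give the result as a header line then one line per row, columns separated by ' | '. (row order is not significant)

After WHERE (3 rows):
cities.owner | cities.rank | cities.id | cities.amt
dave | 4 | 90 | 6
alice | 2 | 9 | 8
bob | 4 | 2 | 60
After GROUP BY (3 rows):
cities.owner | n
dave | 1
alice | 1
bob | 1

== RESULT ==
cities.owner | n
dave | 1
alice | 1
bob | 1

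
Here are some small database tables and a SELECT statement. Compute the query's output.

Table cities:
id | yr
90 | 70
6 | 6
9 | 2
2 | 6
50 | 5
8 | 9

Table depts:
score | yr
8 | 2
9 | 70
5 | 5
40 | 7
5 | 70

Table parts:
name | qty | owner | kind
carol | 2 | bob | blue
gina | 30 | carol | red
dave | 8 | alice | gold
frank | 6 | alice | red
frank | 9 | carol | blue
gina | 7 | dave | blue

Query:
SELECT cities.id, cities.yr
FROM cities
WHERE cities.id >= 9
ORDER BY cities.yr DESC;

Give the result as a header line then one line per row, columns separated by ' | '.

== RESULT ==
cities.id | cities.yr
90 | 70
50 | 5
9 | 2

Derivation:
After WHERE (3 rows):
cities.id | cities.yr
90 | 70
9 | 2
50 | 5
After SELECT (3 rows):
cities.id | cities.yr
90 | 70
9 | 2
50 | 5
After ORDER BY (3 rows):
cities.id | cities.yr
90 | 70
50 | 5
9 | 2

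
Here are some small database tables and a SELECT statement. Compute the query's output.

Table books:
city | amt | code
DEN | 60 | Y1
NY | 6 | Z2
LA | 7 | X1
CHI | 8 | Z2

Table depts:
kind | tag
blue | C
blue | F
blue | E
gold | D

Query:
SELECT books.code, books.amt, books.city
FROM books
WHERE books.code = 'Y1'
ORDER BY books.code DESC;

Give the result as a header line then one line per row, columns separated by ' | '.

== RESULT ==
books.code | books.amt | books.city
Y1 | 60 | DEN

Derivation:
After WHERE (1 rows):
books.city | books.amt | books.code
DEN | 60 | Y1
After SELECT (1 rows):
books.code | books.amt | books.city
Y1 | 60 | DEN
After ORDER BY (1 rows):
books.code | books.amt | books.city
Y1 | 60 | DEN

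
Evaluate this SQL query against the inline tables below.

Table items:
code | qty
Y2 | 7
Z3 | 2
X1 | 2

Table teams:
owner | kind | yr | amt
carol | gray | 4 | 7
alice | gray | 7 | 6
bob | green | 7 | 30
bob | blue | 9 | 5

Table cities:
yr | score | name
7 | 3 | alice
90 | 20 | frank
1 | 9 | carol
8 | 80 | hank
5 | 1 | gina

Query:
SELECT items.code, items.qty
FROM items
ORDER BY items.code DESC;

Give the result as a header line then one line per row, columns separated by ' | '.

== RESULT ==
items.code | items.qty
Z3 | 2
Y2 | 7
X1 | 2

Derivation:
After SELECT (3 rows):
items.code | items.qty
Y2 | 7
Z3 | 2
X1 | 2
After ORDER BY (3 rows):
items.code | items.qty
Z3 | 2
Y2 | 7
X1 | 2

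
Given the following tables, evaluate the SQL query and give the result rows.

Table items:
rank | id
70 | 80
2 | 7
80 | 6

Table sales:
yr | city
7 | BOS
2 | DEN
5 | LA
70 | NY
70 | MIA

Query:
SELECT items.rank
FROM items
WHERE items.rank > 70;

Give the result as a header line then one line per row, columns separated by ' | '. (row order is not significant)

== RESULT ==
items.rank
80

Derivation:
After WHERE (1 rows):
items.rank | items.id
80 | 6
After SELECT (1 rows):
items.rank
80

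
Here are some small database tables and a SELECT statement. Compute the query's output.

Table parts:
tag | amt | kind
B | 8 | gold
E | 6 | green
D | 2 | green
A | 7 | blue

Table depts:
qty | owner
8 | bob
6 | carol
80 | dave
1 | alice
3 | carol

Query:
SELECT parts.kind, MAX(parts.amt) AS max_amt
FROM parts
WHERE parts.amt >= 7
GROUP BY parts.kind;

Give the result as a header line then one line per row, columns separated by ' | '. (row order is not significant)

After WHERE (2 rows):
parts.tag | parts.amt | parts.kind
B | 8 | gold
A | 7 | blue
After GROUP BY (2 rows):
parts.kind | max_amt
gold | 8
blue | 7

== RESULT ==
parts.kind | max_amt
gold | 8
blue | 7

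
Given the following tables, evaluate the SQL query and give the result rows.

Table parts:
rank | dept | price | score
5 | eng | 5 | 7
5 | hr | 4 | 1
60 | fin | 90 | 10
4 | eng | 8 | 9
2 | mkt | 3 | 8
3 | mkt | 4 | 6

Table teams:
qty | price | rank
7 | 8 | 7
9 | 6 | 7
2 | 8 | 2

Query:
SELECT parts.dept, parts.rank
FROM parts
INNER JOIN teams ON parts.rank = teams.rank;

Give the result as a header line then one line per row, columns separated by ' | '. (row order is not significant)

== RESULT ==
parts.dept | parts.rank
mkt | 2

Derivation:
After JOIN teams (1 rows):
parts.rank | parts.dept | parts.price | parts.score | teams.qty | teams.price | teams.rank
2 | mkt | 3 | 8 | 2 | 8 | 2
After SELECT (1 rows):
parts.dept | parts.rank
mkt | 2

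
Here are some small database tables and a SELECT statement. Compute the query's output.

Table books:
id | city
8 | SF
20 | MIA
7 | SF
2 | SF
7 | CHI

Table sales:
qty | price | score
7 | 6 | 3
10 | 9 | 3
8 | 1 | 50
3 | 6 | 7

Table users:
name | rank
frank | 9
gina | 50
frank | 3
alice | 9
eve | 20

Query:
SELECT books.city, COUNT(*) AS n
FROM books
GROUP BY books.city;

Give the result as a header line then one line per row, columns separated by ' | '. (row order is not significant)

== RESULT ==
books.city | n
SF | 3
MIA | 1
CHI | 1

Derivation:
After GROUP BY (3 rows):
books.city | n
SF | 3
MIA | 1
CHI | 1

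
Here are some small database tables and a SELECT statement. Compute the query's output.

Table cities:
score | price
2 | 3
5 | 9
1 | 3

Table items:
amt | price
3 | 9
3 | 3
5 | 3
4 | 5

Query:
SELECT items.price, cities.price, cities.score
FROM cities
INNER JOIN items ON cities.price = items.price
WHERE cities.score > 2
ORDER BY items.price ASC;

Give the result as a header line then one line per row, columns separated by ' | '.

== RESULT ==
items.price | cities.price | cities.score
9 | 9 | 5

Derivation:
After JOIN items (5 rows):
cities.score | cities.price | items.amt | items.price
2 | 3 | 3 | 3
2 | 3 | 5 | 3
5 | 9 | 3 | 9
1 | 3 | 3 | 3
1 | 3 | 5 | 3
After WHERE (1 rows):
cities.score | cities.price | items.amt | items.price
5 | 9 | 3 | 9
After SELECT (1 rows):
items.price | cities.price | cities.score
9 | 9 | 5
After ORDER BY (1 rows):
items.price | cities.price | cities.score
9 | 9 | 5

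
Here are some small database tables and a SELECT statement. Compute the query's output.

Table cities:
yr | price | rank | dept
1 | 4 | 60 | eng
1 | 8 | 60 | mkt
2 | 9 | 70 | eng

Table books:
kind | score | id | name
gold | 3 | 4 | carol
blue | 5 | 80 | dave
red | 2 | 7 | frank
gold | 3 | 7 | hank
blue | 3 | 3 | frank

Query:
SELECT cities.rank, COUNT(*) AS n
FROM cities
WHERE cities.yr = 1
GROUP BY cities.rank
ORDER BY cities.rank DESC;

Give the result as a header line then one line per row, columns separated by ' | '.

== RESULT ==
cities.rank | n
60 | 2

Derivation:
After WHERE (2 rows):
cities.yr | cities.price | cities.rank | cities.dept
1 | 4 | 60 | eng
1 | 8 | 60 | mkt
After GROUP BY (1 rows):
cities.rank | n
60 | 2
After ORDER BY (1 rows):
cities.rank | n
60 | 2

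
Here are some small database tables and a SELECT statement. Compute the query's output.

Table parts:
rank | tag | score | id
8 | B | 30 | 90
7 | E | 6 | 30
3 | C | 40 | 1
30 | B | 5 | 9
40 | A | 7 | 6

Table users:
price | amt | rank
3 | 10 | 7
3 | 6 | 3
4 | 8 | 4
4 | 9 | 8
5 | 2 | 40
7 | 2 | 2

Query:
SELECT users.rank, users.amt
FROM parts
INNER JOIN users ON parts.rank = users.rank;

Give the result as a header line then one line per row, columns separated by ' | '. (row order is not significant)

After JOIN users (4 rows):
parts.rank | parts.tag | parts.score | parts.id | users.price | users.amt | users.rank
8 | B | 30 | 90 | 4 | 9 | 8
7 | E | 6 | 30 | 3 | 10 | 7
3 | C | 40 | 1 | 3 | 6 | 3
40 | A | 7 | 6 | 5 | 2 | 40
After SELECT (4 rows):
users.rank | users.amt
8 | 9
7 | 10
3 | 6
40 | 2

== RESULT ==
users.rank | users.amt
8 | 9
7 | 10
3 | 6
40 | 2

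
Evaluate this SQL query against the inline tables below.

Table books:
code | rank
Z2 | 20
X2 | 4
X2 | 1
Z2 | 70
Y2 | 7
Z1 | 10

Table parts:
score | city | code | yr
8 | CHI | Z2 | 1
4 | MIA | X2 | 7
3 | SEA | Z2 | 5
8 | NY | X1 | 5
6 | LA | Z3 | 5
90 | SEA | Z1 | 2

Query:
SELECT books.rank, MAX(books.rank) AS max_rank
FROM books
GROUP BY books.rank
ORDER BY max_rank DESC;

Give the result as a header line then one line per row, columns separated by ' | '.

== RESULT ==
books.rank | max_rank
70 | 70
20 | 20
10 | 10
7 | 7
4 | 4
1 | 1

Derivation:
After GROUP BY (6 rows):
books.rank | max_rank
20 | 20
4 | 4
1 | 1
70 | 70
7 | 7
10 | 10
After ORDER BY (6 rows):
books.rank | max_rank
70 | 70
20 | 20
10 | 10
7 | 7
4 | 4
1 | 1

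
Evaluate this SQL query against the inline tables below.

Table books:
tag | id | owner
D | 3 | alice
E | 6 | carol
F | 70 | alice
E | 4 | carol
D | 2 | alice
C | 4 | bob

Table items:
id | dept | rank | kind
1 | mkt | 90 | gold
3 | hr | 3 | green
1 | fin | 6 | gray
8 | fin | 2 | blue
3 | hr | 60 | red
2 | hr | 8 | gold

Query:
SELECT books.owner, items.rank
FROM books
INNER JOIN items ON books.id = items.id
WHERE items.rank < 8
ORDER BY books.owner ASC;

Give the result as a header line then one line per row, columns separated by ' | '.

After JOIN items (3 rows):
books.tag | books.id | books.owner | items.id | items.dept | items.rank | items.kind
D | 3 | alice | 3 | hr | 3 | green
D | 3 | alice | 3 | hr | 60 | red
D | 2 | alice | 2 | hr | 8 | gold
After WHERE (1 rows):
books.tag | books.id | books.owner | items.id | items.dept | items.rank | items.kind
D | 3 | alice | 3 | hr | 3 | green
After SELECT (1 rows):
books.owner | items.rank
alice | 3
After ORDER BY (1 rows):
books.owner | items.rank
alice | 3

== RESULT ==
books.owner | items.rank
alice | 3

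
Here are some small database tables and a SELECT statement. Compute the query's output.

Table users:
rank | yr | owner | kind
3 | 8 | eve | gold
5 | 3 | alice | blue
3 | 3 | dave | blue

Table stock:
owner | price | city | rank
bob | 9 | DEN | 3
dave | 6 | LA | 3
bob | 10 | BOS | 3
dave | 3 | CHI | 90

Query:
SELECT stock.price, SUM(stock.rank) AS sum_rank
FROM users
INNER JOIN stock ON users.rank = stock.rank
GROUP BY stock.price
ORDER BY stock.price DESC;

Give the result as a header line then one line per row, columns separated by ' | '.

== RESULT ==
stock.price | sum_rank
10 | 6
9 | 6
6 | 6

Derivation:
After JOIN stock (6 rows):
users.rank | users.yr | users.owner | users.kind | stock.owner | stock.price | stock.city | stock.rank
3 | 8 | eve | gold | bob | 9 | DEN | 3
3 | 8 | eve | gold | dave | 6 | LA | 3
3 | 8 | eve | gold | bob | 10 | BOS | 3
3 | 3 | dave | blue | bob | 9 | DEN | 3
3 | 3 | dave | blue | dave | 6 | LA | 3
3 | 3 | dave | blue | bob | 10 | BOS | 3
After GROUP BY (3 rows):
stock.price | sum_rank
9 | 6
6 | 6
10 | 6
After ORDER BY (3 rows):
stock.price | sum_rank
10 | 6
9 | 6
6 | 6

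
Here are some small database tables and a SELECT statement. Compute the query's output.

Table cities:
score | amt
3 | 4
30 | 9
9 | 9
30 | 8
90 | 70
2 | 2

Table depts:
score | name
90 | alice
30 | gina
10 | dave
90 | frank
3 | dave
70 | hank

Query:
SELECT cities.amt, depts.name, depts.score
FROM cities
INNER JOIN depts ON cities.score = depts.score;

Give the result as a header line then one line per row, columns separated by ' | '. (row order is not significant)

After JOIN depts (5 rows):
cities.score | cities.amt | depts.score | depts.name
3 | 4 | 3 | dave
30 | 9 | 30 | gina
30 | 8 | 30 | gina
90 | 70 | 90 | alice
90 | 70 | 90 | frank
After SELECT (5 rows):
cities.amt | depts.name | depts.score
4 | dave | 3
9 | gina | 30
8 | gina | 30
70 | alice | 90
70 | frank | 90

== RESULT ==
cities.amt | depts.name | depts.score
4 | dave | 3
9 | gina | 30
8 | gina | 30
70 | alice | 90
70 | frank | 90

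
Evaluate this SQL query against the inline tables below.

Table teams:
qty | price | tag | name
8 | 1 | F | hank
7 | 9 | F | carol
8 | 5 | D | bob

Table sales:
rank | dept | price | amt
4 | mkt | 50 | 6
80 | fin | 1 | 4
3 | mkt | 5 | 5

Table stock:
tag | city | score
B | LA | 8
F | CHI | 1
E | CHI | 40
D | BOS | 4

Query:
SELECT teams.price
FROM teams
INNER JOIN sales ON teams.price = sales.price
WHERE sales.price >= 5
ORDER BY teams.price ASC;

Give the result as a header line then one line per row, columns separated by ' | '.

== RESULT ==
teams.price
5

Derivation:
After JOIN sales (2 rows):
teams.qty | teams.price | teams.tag | teams.name | sales.rank | sales.dept | sales.price | sales.amt
8 | 1 | F | hank | 80 | fin | 1 | 4
8 | 5 | D | bob | 3 | mkt | 5 | 5
After WHERE (1 rows):
teams.qty | teams.price | teams.tag | teams.name | sales.rank | sales.dept | sales.price | sales.amt
8 | 5 | D | bob | 3 | mkt | 5 | 5
After SELECT (1 rows):
teams.price
5
After ORDER BY (1 rows):
teams.price
5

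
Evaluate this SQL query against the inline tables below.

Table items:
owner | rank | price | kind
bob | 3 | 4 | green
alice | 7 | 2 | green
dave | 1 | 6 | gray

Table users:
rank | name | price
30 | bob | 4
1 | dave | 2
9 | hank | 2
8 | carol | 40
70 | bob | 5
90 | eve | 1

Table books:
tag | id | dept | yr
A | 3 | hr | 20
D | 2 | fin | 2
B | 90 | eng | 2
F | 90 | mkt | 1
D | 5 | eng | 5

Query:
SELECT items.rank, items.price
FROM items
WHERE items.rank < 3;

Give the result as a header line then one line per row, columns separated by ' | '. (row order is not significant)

== RESULT ==
items.rank | items.price
1 | 6

Derivation:
After WHERE (1 rows):
items.owner | items.rank | items.price | items.kind
dave | 1 | 6 | gray
After SELECT (1 rows):
items.rank | items.price
1 | 6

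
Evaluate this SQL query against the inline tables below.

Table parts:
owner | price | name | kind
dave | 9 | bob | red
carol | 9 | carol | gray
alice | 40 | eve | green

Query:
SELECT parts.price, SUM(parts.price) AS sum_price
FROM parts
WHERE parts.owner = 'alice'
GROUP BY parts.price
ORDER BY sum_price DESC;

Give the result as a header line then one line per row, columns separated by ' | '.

After WHERE (1 rows):
parts.owner | parts.price | parts.name | parts.kind
alice | 40 | eve | green
After GROUP BY (1 rows):
parts.price | sum_price
40 | 40
After ORDER BY (1 rows):
parts.price | sum_price
40 | 40

== RESULT ==
parts.price | sum_price
40 | 40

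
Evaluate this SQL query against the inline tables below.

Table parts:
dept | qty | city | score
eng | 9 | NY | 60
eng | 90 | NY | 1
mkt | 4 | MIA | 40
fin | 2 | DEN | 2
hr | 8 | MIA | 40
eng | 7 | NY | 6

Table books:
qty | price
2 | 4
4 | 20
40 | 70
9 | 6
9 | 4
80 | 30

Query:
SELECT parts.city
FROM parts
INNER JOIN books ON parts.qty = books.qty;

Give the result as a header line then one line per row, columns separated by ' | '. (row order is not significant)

After JOIN books (4 rows):
parts.dept | parts.qty | parts.city | parts.score | books.qty | books.price
eng | 9 | NY | 60 | 9 | 6
eng | 9 | NY | 60 | 9 | 4
mkt | 4 | MIA | 40 | 4 | 20
fin | 2 | DEN | 2 | 2 | 4
After SELECT (4 rows):
parts.city
NY
NY
MIA
DEN

== RESULT ==
parts.city
NY
NY
MIA
DEN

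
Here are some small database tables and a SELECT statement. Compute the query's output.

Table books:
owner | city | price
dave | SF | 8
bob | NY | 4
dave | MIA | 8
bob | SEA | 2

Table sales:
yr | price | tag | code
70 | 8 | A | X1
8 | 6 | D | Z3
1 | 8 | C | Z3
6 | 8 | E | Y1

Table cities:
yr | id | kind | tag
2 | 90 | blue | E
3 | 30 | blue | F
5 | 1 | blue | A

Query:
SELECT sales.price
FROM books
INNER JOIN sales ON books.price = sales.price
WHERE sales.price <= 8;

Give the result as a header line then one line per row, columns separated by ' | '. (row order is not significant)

== RESULT ==
sales.price
8
8
8
8
8
8

Derivation:
After JOIN sales (6 rows):
books.owner | books.city | books.price | sales.yr | sales.price | sales.tag | sales.code
dave | SF | 8 | 70 | 8 | A | X1
dave | SF | 8 | 1 | 8 | C | Z3
dave | SF | 8 | 6 | 8 | E | Y1
dave | MIA | 8 | 70 | 8 | A | X1
dave | MIA | 8 | 1 | 8 | C | Z3
dave | MIA | 8 | 6 | 8 | E | Y1
After WHERE (6 rows):
books.owner | books.city | books.price | sales.yr | sales.price | sales.tag | sales.code
dave | SF | 8 | 70 | 8 | A | X1
dave | SF | 8 | 1 | 8 | C | Z3
dave | SF | 8 | 6 | 8 | E | Y1
dave | MIA | 8 | 70 | 8 | A | X1
dave | MIA | 8 | 1 | 8 | C | Z3
dave | MIA | 8 | 6 | 8 | E | Y1
After SELECT (6 rows):
sales.price
8
8
8
8
8
8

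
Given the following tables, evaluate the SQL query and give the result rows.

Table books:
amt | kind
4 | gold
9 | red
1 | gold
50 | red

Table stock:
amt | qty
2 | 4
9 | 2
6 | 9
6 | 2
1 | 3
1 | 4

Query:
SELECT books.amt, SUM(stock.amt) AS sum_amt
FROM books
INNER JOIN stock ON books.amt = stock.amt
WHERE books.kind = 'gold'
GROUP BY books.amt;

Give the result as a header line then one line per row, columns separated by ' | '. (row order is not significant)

== RESULT ==
books.amt | sum_amt
1 | 2

Derivation:
After JOIN stock (3 rows):
books.amt | books.kind | stock.amt | stock.qty
9 | red | 9 | 2
1 | gold | 1 | 3
1 | gold | 1 | 4
After WHERE (2 rows):
books.amt | books.kind | stock.amt | stock.qty
1 | gold | 1 | 3
1 | gold | 1 | 4
After GROUP BY (1 rows):
books.amt | sum_amt
1 | 2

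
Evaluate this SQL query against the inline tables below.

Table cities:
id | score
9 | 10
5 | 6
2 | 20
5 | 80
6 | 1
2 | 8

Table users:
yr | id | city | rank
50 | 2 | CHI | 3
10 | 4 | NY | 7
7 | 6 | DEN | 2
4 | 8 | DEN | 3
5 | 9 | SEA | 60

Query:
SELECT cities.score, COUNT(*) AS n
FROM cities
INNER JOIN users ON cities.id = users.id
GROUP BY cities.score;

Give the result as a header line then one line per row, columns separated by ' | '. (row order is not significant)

== RESULT ==
cities.score | n
10 | 1
20 | 1
1 | 1
8 | 1

Derivation:
After JOIN users (4 rows):
cities.id | cities.score | users.yr | users.id | users.city | users.rank
9 | 10 | 5 | 9 | SEA | 60
2 | 20 | 50 | 2 | CHI | 3
6 | 1 | 7 | 6 | DEN | 2
2 | 8 | 50 | 2 | CHI | 3
After GROUP BY (4 rows):
cities.score | n
10 | 1
20 | 1
1 | 1
8 | 1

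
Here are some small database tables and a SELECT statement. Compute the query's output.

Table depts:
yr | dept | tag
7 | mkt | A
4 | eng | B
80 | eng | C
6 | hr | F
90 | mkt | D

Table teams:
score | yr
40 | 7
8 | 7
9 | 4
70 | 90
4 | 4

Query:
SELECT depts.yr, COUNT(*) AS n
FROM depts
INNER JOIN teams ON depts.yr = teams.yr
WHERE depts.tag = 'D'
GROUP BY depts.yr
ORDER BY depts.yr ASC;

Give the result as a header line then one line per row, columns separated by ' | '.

== RESULT ==
depts.yr | n
90 | 1

Derivation:
After JOIN teams (5 rows):
depts.yr | depts.dept | depts.tag | teams.score | teams.yr
7 | mkt | A | 40 | 7
7 | mkt | A | 8 | 7
4 | eng | B | 9 | 4
4 | eng | B | 4 | 4
90 | mkt | D | 70 | 90
After WHERE (1 rows):
depts.yr | depts.dept | depts.tag | teams.score | teams.yr
90 | mkt | D | 70 | 90
After GROUP BY (1 rows):
depts.yr | n
90 | 1
After ORDER BY (1 rows):
depts.yr | n
90 | 1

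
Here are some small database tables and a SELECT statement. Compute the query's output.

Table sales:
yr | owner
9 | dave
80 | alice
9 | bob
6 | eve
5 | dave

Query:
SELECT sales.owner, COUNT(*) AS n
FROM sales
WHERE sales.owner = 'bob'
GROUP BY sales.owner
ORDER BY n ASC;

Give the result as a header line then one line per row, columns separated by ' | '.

== RESULT ==
sales.owner | n
bob | 1

Derivation:
After WHERE (1 rows):
sales.yr | sales.owner
9 | bob
After GROUP BY (1 rows):
sales.owner | n
bob | 1
After ORDER BY (1 rows):
sales.owner | n
bob | 1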